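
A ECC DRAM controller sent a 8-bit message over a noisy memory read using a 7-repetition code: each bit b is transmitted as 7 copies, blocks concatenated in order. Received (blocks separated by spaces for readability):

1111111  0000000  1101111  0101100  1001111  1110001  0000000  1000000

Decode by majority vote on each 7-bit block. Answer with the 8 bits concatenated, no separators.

Block 1 (1111111): 7 ones → 1
Block 2 (0000000): 0 ones → 0
Block 3 (1101111): 6 ones → 1
Block 4 (0101100): 3 ones → 0
Block 5 (1001111): 5 ones → 1
Block 6 (1110001): 4 ones → 1
Block 7 (0000000): 0 ones → 0
Block 8 (1000000): 1 one → 0

10101100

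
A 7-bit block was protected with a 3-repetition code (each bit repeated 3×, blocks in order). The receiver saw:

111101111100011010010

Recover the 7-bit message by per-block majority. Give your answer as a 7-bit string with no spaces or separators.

Block 1 (111): 3 ones → 1
Block 2 (101): 2 ones → 1
Block 3 (111): 3 ones → 1
Block 4 (100): 1 one → 0
Block 5 (011): 2 ones → 1
Block 6 (010): 1 one → 0
Block 7 (010): 1 one → 0

1110100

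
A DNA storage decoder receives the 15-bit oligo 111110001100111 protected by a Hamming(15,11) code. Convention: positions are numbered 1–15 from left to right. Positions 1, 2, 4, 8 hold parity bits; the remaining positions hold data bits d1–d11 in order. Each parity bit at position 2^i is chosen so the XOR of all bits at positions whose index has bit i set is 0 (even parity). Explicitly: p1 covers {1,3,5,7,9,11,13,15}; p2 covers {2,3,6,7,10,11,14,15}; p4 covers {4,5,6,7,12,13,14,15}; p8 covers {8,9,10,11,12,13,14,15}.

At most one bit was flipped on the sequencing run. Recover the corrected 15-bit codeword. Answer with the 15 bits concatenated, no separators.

s1 (pos 1,3,5,7,9,11,13,15): 1⊕1⊕1⊕0⊕1⊕0⊕1⊕1 = 0
s2 (pos 2,3,6,7,10,11,14,15): 1⊕1⊕0⊕0⊕1⊕0⊕1⊕1 = 1
s4 (pos 4,5,6,7,12,13,14,15): 1⊕1⊕0⊕0⊕0⊕1⊕1⊕1 = 1
s8 (pos 8,9,10,11,12,13,14,15): 0⊕1⊕1⊕0⊕0⊕1⊕1⊕1 = 1
Syndrome s8…s1 = 1110 → error at position 14.
Flip position 14: 111110001100111 → 111110001100101

111110001100101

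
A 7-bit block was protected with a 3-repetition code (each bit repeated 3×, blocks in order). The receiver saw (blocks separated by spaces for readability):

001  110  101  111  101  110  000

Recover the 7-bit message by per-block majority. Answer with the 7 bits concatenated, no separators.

0111110

Block 1 (001): 1 one → 0
Block 2 (110): 2 ones → 1
Block 3 (101): 2 ones → 1
Block 4 (111): 3 ones → 1
Block 5 (101): 2 ones → 1
Block 6 (110): 2 ones → 1
Block 7 (000): 0 ones → 0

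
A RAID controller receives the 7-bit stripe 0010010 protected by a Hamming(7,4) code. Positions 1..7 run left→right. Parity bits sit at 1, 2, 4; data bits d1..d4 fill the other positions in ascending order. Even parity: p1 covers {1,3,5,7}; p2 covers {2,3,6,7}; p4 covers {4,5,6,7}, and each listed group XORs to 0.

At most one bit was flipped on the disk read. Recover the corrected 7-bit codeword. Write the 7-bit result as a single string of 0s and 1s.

0010110

s1 (pos 1,3,5,7): 0⊕1⊕0⊕0 = 1
s2 (pos 2,3,6,7): 0⊕1⊕1⊕0 = 0
s4 (pos 4,5,6,7): 0⊕0⊕1⊕0 = 1
Syndrome s4…s1 = 101 → error at position 5.
Flip position 5: 0010010 → 0010110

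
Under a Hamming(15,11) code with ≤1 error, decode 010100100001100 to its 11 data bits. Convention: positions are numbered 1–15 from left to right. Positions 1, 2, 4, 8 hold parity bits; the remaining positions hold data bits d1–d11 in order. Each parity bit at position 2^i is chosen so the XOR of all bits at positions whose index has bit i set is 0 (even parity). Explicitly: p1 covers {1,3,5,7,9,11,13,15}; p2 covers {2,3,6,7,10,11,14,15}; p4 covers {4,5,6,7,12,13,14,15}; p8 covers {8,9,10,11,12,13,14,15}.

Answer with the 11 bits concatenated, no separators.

s1 (pos 1,3,5,7,9,11,13,15): 0⊕0⊕0⊕1⊕0⊕0⊕1⊕0 = 0
s2 (pos 2,3,6,7,10,11,14,15): 1⊕0⊕0⊕1⊕0⊕0⊕0⊕0 = 0
s4 (pos 4,5,6,7,12,13,14,15): 1⊕0⊕0⊕1⊕1⊕1⊕0⊕0 = 0
s8 (pos 8,9,10,11,12,13,14,15): 0⊕0⊕0⊕0⊕1⊕1⊕0⊕0 = 0
Syndrome s8…s1 = 0000 → no error.
Read data bits from positions 3,5,6,7,9,10,11,12,13,14,15: 00010001100

00010001100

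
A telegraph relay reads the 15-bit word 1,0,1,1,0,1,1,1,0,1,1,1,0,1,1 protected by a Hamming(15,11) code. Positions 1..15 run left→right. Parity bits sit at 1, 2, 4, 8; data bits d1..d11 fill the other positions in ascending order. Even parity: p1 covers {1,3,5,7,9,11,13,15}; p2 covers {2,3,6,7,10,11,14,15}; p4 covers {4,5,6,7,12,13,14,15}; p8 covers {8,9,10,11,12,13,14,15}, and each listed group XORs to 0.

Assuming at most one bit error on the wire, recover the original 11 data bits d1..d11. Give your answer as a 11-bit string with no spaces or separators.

s1 (pos 1,3,5,7,9,11,13,15): 1⊕1⊕0⊕1⊕0⊕1⊕0⊕1 = 1
s2 (pos 2,3,6,7,10,11,14,15): 0⊕1⊕1⊕1⊕1⊕1⊕1⊕1 = 1
s4 (pos 4,5,6,7,12,13,14,15): 1⊕0⊕1⊕1⊕1⊕0⊕1⊕1 = 0
s8 (pos 8,9,10,11,12,13,14,15): 1⊕0⊕1⊕1⊕1⊕0⊕1⊕1 = 0
Syndrome s8…s1 = 0011 → error at position 3.
Flip position 3: 101101110111011 → 100101110111011
Read data bits from positions 3,5,6,7,9,10,11,12,13,14,15: 00110111011

00110111011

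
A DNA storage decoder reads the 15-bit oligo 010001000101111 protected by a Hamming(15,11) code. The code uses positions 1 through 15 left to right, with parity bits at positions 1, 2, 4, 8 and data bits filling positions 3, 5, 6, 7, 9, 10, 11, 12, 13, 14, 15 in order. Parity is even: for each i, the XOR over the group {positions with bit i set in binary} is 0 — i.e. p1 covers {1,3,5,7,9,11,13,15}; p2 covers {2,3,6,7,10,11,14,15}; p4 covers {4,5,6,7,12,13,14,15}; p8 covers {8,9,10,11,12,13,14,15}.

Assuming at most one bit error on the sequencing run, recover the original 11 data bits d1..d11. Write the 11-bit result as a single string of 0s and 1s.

00100101101

s1 (pos 1,3,5,7,9,11,13,15): 0⊕0⊕0⊕0⊕0⊕0⊕1⊕1 = 0
s2 (pos 2,3,6,7,10,11,14,15): 1⊕0⊕1⊕0⊕1⊕0⊕1⊕1 = 1
s4 (pos 4,5,6,7,12,13,14,15): 0⊕0⊕1⊕0⊕1⊕1⊕1⊕1 = 1
s8 (pos 8,9,10,11,12,13,14,15): 0⊕0⊕1⊕0⊕1⊕1⊕1⊕1 = 1
Syndrome s8…s1 = 1110 → error at position 14.
Flip position 14: 010001000101111 → 010001000101101
Read data bits from positions 3,5,6,7,9,10,11,12,13,14,15: 00100101101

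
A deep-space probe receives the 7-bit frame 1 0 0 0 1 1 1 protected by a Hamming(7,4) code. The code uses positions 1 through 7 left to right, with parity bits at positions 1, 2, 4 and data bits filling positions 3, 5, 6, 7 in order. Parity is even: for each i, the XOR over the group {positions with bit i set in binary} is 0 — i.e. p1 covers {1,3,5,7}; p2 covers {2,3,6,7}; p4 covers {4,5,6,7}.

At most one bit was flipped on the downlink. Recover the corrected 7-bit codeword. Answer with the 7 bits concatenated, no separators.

s1 (pos 1,3,5,7): 1⊕0⊕1⊕1 = 1
s2 (pos 2,3,6,7): 0⊕0⊕1⊕1 = 0
s4 (pos 4,5,6,7): 0⊕1⊕1⊕1 = 1
Syndrome s4…s1 = 101 → error at position 5.
Flip position 5: 1000111 → 1000011

1000011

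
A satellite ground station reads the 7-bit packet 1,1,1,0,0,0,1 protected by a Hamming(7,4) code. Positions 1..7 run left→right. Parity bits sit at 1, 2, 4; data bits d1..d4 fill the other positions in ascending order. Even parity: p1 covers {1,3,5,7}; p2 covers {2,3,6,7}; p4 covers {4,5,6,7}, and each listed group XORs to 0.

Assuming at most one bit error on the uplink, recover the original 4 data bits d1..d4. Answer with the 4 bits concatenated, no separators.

s1 (pos 1,3,5,7): 1⊕1⊕0⊕1 = 1
s2 (pos 2,3,6,7): 1⊕1⊕0⊕1 = 1
s4 (pos 4,5,6,7): 0⊕0⊕0⊕1 = 1
Syndrome s4…s1 = 111 → error at position 7.
Flip position 7: 1110001 → 1110000
Read data bits from positions 3,5,6,7: 1000

1000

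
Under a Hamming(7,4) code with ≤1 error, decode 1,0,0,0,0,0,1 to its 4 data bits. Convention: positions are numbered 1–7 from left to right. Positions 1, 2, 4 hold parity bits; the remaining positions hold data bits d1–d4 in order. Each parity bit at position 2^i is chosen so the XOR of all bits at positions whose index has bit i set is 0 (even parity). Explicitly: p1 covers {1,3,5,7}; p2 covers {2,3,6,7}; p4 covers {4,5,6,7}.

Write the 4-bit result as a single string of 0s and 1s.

s1 (pos 1,3,5,7): 1⊕0⊕0⊕1 = 0
s2 (pos 2,3,6,7): 0⊕0⊕0⊕1 = 1
s4 (pos 4,5,6,7): 0⊕0⊕0⊕1 = 1
Syndrome s4…s1 = 110 → error at position 6.
Flip position 6: 1000001 → 1000011
Read data bits from positions 3,5,6,7: 0011

0011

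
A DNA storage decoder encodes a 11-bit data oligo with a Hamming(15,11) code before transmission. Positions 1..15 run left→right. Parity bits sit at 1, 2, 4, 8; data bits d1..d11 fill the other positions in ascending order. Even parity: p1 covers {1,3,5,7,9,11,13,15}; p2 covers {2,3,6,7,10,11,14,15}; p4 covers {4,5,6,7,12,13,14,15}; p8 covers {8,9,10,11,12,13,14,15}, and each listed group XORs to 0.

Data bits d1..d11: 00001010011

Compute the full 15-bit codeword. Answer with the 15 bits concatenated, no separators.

110000001010011

Place data at non-parity positions: p1 p2 0 p4 0 0 0 p8 1 0 1 0 0 1 1
p1 (pos 1,3,5,7,9,11,13,15): XOR of data positions = 0⊕0⊕0⊕1⊕1⊕0⊕1 = 1
p2 (pos 2,3,6,7,10,11,14,15): XOR of data positions = 0⊕0⊕0⊕0⊕1⊕1⊕1 = 1
p4 (pos 4,5,6,7,12,13,14,15): XOR of data positions = 0⊕0⊕0⊕0⊕0⊕1⊕1 = 0
p8 (pos 8,9,10,11,12,13,14,15): XOR of data positions = 1⊕0⊕1⊕0⊕0⊕1⊕1 = 0
Codeword: 110000001010011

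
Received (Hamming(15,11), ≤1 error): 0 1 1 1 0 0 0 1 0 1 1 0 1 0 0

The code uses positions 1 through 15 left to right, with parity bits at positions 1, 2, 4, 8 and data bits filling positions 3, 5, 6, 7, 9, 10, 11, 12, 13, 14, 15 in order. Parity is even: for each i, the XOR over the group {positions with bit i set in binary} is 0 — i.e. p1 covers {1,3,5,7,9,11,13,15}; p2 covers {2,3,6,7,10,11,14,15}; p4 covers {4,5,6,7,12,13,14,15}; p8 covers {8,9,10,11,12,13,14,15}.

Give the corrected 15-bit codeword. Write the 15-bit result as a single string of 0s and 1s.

s1 (pos 1,3,5,7,9,11,13,15): 0⊕1⊕0⊕0⊕0⊕1⊕1⊕0 = 1
s2 (pos 2,3,6,7,10,11,14,15): 1⊕1⊕0⊕0⊕1⊕1⊕0⊕0 = 0
s4 (pos 4,5,6,7,12,13,14,15): 1⊕0⊕0⊕0⊕0⊕1⊕0⊕0 = 0
s8 (pos 8,9,10,11,12,13,14,15): 1⊕0⊕1⊕1⊕0⊕1⊕0⊕0 = 0
Syndrome s8…s1 = 0001 → error at position 1.
Flip position 1: 011100010110100 → 111100010110100

111100010110100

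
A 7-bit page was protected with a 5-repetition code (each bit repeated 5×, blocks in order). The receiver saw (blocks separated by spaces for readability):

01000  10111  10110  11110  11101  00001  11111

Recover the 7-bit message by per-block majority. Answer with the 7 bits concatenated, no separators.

0111101

Block 1 (01000): 1 one → 0
Block 2 (10111): 4 ones → 1
Block 3 (10110): 3 ones → 1
Block 4 (11110): 4 ones → 1
Block 5 (11101): 4 ones → 1
Block 6 (00001): 1 one → 0
Block 7 (11111): 5 ones → 1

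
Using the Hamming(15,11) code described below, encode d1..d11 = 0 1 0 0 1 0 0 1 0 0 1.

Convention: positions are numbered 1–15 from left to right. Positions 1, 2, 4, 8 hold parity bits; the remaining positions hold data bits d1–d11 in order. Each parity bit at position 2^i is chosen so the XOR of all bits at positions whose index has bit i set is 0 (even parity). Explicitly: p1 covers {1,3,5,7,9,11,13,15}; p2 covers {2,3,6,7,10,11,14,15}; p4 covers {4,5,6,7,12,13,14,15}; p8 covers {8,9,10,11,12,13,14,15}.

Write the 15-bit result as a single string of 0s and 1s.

110110011001001

Place data at non-parity positions: p1 p2 0 p4 1 0 0 p8 1 0 0 1 0 0 1
p1 (pos 1,3,5,7,9,11,13,15): XOR of data positions = 0⊕1⊕0⊕1⊕0⊕0⊕1 = 1
p2 (pos 2,3,6,7,10,11,14,15): XOR of data positions = 0⊕0⊕0⊕0⊕0⊕0⊕1 = 1
p4 (pos 4,5,6,7,12,13,14,15): XOR of data positions = 1⊕0⊕0⊕1⊕0⊕0⊕1 = 1
p8 (pos 8,9,10,11,12,13,14,15): XOR of data positions = 1⊕0⊕0⊕1⊕0⊕0⊕1 = 1
Codeword: 110110011001001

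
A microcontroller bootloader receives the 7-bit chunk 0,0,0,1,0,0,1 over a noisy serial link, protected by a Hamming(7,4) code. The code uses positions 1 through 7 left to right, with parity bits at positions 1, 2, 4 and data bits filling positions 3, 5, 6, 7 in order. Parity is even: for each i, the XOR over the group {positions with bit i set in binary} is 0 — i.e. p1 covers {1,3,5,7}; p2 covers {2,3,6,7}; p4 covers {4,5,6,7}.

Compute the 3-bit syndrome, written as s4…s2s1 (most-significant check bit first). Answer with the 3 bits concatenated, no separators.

s1 (pos 1,3,5,7): 0⊕0⊕0⊕1 = 1
s2 (pos 2,3,6,7): 0⊕0⊕0⊕1 = 1
s4 (pos 4,5,6,7): 1⊕0⊕0⊕1 = 0
Syndrome s4…s1 = 011 → error at position 3.

011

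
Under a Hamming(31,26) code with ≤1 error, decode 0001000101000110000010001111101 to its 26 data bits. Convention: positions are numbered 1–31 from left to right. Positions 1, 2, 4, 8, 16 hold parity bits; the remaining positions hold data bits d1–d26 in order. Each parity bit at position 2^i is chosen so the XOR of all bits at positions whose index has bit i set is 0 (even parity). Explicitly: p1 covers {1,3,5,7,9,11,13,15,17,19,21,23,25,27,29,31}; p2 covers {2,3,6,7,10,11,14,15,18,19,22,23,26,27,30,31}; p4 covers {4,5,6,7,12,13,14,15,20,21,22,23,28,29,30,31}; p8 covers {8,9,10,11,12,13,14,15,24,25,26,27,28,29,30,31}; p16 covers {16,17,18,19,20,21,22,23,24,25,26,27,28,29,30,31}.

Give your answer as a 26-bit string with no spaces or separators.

00000100011000110001111101

s1 (pos 1,3,5,7,9,11,13,15,17,19,21,23,25,27,29,31): 0⊕0⊕0⊕0⊕0⊕0⊕0⊕1⊕0⊕0⊕1⊕0⊕1⊕1⊕1⊕1 = 0
s2 (pos 2,3,6,7,10,11,14,15,18,19,22,23,26,27,30,31): 0⊕0⊕0⊕0⊕1⊕0⊕1⊕1⊕0⊕0⊕0⊕0⊕1⊕1⊕0⊕1 = 0
s4 (pos 4,5,6,7,12,13,14,15,20,21,22,23,28,29,30,31): 1⊕0⊕0⊕0⊕0⊕0⊕1⊕1⊕0⊕1⊕0⊕0⊕1⊕1⊕0⊕1 = 1
s8 (pos 8,9,10,11,12,13,14,15,24,25,26,27,28,29,30,31): 1⊕0⊕1⊕0⊕0⊕0⊕1⊕1⊕0⊕1⊕1⊕1⊕1⊕1⊕0⊕1 = 0
s16 (pos 16,17,18,19,20,21,22,23,24,25,26,27,28,29,30,31): 0⊕0⊕0⊕0⊕0⊕1⊕0⊕0⊕0⊕1⊕1⊕1⊕1⊕1⊕0⊕1 = 1
Syndrome s16…s1 = 10100 → error at position 20.
Flip position 20: 0001000101000110000010001111101 → 0001000101000110000110001111101
Read data bits from positions 3,5,6,7,9,10,11,12,13,14,15,17,18,19,20,21,22,23,24,25,26,27,28,29,30,31: 00000100011000110001111101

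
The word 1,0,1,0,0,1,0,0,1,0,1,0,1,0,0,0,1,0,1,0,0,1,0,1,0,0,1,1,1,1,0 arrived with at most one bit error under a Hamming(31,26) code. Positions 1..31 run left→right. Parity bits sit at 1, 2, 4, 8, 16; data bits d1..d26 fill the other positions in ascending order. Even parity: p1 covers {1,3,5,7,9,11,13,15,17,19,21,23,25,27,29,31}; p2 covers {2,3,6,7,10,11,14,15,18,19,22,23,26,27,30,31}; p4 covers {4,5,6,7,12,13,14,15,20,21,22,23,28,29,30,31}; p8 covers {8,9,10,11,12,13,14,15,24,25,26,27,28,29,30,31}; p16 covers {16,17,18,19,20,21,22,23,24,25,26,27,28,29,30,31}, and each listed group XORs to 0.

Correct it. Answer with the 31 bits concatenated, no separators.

s1 (pos 1,3,5,7,9,11,13,15,17,19,21,23,25,27,29,31): 1⊕1⊕0⊕0⊕1⊕1⊕1⊕0⊕1⊕1⊕0⊕0⊕0⊕1⊕1⊕0 = 1
s2 (pos 2,3,6,7,10,11,14,15,18,19,22,23,26,27,30,31): 0⊕1⊕1⊕0⊕0⊕1⊕0⊕0⊕0⊕1⊕1⊕0⊕0⊕1⊕1⊕0 = 1
s4 (pos 4,5,6,7,12,13,14,15,20,21,22,23,28,29,30,31): 0⊕0⊕1⊕0⊕0⊕1⊕0⊕0⊕0⊕0⊕1⊕0⊕1⊕1⊕1⊕0 = 0
s8 (pos 8,9,10,11,12,13,14,15,24,25,26,27,28,29,30,31): 0⊕1⊕0⊕1⊕0⊕1⊕0⊕0⊕1⊕0⊕0⊕1⊕1⊕1⊕1⊕0 = 0
s16 (pos 16,17,18,19,20,21,22,23,24,25,26,27,28,29,30,31): 0⊕1⊕0⊕1⊕0⊕0⊕1⊕0⊕1⊕0⊕0⊕1⊕1⊕1⊕1⊕0 = 0
Syndrome s16…s1 = 00011 → error at position 3.
Flip position 3: 1010010010101000101001010011110 → 1000010010101000101001010011110

1000010010101000101001010011110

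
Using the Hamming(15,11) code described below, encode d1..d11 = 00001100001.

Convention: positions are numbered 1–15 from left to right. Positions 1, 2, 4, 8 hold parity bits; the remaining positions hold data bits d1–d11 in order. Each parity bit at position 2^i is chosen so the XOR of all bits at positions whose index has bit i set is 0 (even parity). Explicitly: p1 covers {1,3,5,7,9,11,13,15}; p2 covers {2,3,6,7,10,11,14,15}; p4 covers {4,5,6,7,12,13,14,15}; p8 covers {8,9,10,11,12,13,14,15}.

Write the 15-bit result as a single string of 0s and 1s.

000100011100001

Place data at non-parity positions: p1 p2 0 p4 0 0 0 p8 1 1 0 0 0 0 1
p1 (pos 1,3,5,7,9,11,13,15): XOR of data positions = 0⊕0⊕0⊕1⊕0⊕0⊕1 = 0
p2 (pos 2,3,6,7,10,11,14,15): XOR of data positions = 0⊕0⊕0⊕1⊕0⊕0⊕1 = 0
p4 (pos 4,5,6,7,12,13,14,15): XOR of data positions = 0⊕0⊕0⊕0⊕0⊕0⊕1 = 1
p8 (pos 8,9,10,11,12,13,14,15): XOR of data positions = 1⊕1⊕0⊕0⊕0⊕0⊕1 = 1
Codeword: 000100011100001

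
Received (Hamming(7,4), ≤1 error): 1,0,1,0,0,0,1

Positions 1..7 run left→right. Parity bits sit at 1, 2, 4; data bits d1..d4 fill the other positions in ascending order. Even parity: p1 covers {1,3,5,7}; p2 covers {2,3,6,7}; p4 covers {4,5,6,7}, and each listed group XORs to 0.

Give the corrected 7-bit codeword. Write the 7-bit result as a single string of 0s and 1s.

1010101

s1 (pos 1,3,5,7): 1⊕1⊕0⊕1 = 1
s2 (pos 2,3,6,7): 0⊕1⊕0⊕1 = 0
s4 (pos 4,5,6,7): 0⊕0⊕0⊕1 = 1
Syndrome s4…s1 = 101 → error at position 5.
Flip position 5: 1010001 → 1010101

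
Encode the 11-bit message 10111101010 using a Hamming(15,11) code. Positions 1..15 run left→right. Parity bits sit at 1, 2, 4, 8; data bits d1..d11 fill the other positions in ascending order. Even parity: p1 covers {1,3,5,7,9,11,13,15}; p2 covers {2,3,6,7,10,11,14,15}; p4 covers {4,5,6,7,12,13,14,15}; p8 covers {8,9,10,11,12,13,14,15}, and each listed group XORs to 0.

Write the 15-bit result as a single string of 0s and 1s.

111001101101010

Place data at non-parity positions: p1 p2 1 p4 0 1 1 p8 1 1 0 1 0 1 0
p1 (pos 1,3,5,7,9,11,13,15): XOR of data positions = 1⊕0⊕1⊕1⊕0⊕0⊕0 = 1
p2 (pos 2,3,6,7,10,11,14,15): XOR of data positions = 1⊕1⊕1⊕1⊕0⊕1⊕0 = 1
p4 (pos 4,5,6,7,12,13,14,15): XOR of data positions = 0⊕1⊕1⊕1⊕0⊕1⊕0 = 0
p8 (pos 8,9,10,11,12,13,14,15): XOR of data positions = 1⊕1⊕0⊕1⊕0⊕1⊕0 = 0
Codeword: 111001101101010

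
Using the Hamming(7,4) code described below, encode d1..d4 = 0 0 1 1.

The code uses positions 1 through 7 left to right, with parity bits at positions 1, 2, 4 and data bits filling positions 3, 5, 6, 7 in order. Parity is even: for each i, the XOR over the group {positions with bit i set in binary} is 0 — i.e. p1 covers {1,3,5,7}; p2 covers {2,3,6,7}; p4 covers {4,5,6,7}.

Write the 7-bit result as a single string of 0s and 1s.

Place data at non-parity positions: p1 p2 0 p4 0 1 1
p1 (pos 1,3,5,7): XOR of data positions = 0⊕0⊕1 = 1
p2 (pos 2,3,6,7): XOR of data positions = 0⊕1⊕1 = 0
p4 (pos 4,5,6,7): XOR of data positions = 0⊕1⊕1 = 0
Codeword: 1000011

1000011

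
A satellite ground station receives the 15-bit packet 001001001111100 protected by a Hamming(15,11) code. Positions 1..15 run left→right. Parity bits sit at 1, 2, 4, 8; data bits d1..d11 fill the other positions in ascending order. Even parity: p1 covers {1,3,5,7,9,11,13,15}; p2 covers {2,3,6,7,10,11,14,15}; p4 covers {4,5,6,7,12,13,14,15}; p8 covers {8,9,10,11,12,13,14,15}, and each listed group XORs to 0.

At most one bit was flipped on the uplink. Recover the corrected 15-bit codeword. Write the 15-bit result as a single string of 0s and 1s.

001001001110100

s1 (pos 1,3,5,7,9,11,13,15): 0⊕1⊕0⊕0⊕1⊕1⊕1⊕0 = 0
s2 (pos 2,3,6,7,10,11,14,15): 0⊕1⊕1⊕0⊕1⊕1⊕0⊕0 = 0
s4 (pos 4,5,6,7,12,13,14,15): 0⊕0⊕1⊕0⊕1⊕1⊕0⊕0 = 1
s8 (pos 8,9,10,11,12,13,14,15): 0⊕1⊕1⊕1⊕1⊕1⊕0⊕0 = 1
Syndrome s8…s1 = 1100 → error at position 12.
Flip position 12: 001001001111100 → 001001001110100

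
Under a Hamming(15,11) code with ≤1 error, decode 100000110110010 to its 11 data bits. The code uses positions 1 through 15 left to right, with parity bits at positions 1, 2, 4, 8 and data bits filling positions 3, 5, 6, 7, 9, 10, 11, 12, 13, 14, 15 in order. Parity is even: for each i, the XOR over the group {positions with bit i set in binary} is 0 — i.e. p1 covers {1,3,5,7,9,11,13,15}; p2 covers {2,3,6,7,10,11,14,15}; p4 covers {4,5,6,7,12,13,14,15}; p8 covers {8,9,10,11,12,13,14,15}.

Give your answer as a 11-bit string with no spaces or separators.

00010110010

s1 (pos 1,3,5,7,9,11,13,15): 1⊕0⊕0⊕1⊕0⊕1⊕0⊕0 = 1
s2 (pos 2,3,6,7,10,11,14,15): 0⊕0⊕0⊕1⊕1⊕1⊕1⊕0 = 0
s4 (pos 4,5,6,7,12,13,14,15): 0⊕0⊕0⊕1⊕0⊕0⊕1⊕0 = 0
s8 (pos 8,9,10,11,12,13,14,15): 1⊕0⊕1⊕1⊕0⊕0⊕1⊕0 = 0
Syndrome s8…s1 = 0001 → error at position 1.
Flip position 1: 100000110110010 → 000000110110010
Read data bits from positions 3,5,6,7,9,10,11,12,13,14,15: 00010110010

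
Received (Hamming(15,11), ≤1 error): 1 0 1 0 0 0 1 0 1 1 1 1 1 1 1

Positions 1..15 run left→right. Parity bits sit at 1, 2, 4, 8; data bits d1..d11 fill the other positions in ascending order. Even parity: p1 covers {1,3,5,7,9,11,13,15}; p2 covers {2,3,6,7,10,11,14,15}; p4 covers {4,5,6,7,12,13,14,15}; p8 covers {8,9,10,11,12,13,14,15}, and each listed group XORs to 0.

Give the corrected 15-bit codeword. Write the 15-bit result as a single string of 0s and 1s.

101000101111011

s1 (pos 1,3,5,7,9,11,13,15): 1⊕1⊕0⊕1⊕1⊕1⊕1⊕1 = 1
s2 (pos 2,3,6,7,10,11,14,15): 0⊕1⊕0⊕1⊕1⊕1⊕1⊕1 = 0
s4 (pos 4,5,6,7,12,13,14,15): 0⊕0⊕0⊕1⊕1⊕1⊕1⊕1 = 1
s8 (pos 8,9,10,11,12,13,14,15): 0⊕1⊕1⊕1⊕1⊕1⊕1⊕1 = 1
Syndrome s8…s1 = 1101 → error at position 13.
Flip position 13: 101000101111111 → 101000101111011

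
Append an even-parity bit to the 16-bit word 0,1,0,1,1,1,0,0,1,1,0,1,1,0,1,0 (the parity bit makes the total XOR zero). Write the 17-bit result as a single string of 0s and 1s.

XOR of the 16 data bits: 0⊕1⊕0⊕1⊕1⊕1⊕0⊕0⊕1⊕1⊕0⊕1⊕1⊕0⊕1⊕0 = 1
Parity bit = 1 (so all 17 bits XOR to 0).

01011100110110101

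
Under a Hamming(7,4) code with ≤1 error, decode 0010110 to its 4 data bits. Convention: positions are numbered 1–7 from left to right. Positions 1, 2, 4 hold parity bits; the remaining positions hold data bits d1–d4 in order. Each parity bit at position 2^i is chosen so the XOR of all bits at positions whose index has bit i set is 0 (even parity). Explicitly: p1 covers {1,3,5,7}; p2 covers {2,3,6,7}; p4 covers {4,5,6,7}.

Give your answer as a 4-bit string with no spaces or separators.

s1 (pos 1,3,5,7): 0⊕1⊕1⊕0 = 0
s2 (pos 2,3,6,7): 0⊕1⊕1⊕0 = 0
s4 (pos 4,5,6,7): 0⊕1⊕1⊕0 = 0
Syndrome s4…s1 = 000 → no error.
Read data bits from positions 3,5,6,7: 1110

1110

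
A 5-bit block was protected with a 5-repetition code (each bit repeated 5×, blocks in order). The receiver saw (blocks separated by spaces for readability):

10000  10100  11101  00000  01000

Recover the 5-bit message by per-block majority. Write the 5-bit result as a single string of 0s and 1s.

00100

Block 1 (10000): 1 one → 0
Block 2 (10100): 2 ones → 0
Block 3 (11101): 4 ones → 1
Block 4 (00000): 0 ones → 0
Block 5 (01000): 1 one → 0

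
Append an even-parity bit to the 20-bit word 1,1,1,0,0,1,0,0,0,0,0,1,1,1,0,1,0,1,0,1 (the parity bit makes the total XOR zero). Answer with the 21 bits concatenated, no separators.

XOR of the 20 data bits: 1⊕1⊕1⊕0⊕0⊕1⊕0⊕0⊕0⊕0⊕0⊕1⊕1⊕1⊕0⊕1⊕0⊕1⊕0⊕1 = 0
Parity bit = 0 (so all 21 bits XOR to 0).

111001000001110101010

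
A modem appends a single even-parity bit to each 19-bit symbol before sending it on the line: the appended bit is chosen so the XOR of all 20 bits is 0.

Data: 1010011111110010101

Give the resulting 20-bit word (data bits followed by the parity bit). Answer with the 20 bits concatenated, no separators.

XOR of the 19 data bits: 1⊕0⊕1⊕0⊕0⊕1⊕1⊕1⊕1⊕1⊕1⊕1⊕0⊕0⊕1⊕0⊕1⊕0⊕1 = 0
Parity bit = 0 (so all 20 bits XOR to 0).

10100111111100101010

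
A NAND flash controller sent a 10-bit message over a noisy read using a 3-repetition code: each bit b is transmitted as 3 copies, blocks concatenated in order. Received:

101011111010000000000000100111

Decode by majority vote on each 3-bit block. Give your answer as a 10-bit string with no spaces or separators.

1110000001

Block 1 (101): 2 ones → 1
Block 2 (011): 2 ones → 1
Block 3 (111): 3 ones → 1
Block 4 (010): 1 one → 0
Block 5 (000): 0 ones → 0
Block 6 (000): 0 ones → 0
Block 7 (000): 0 ones → 0
Block 8 (000): 0 ones → 0
Block 9 (100): 1 one → 0
Block 10 (111): 3 ones → 1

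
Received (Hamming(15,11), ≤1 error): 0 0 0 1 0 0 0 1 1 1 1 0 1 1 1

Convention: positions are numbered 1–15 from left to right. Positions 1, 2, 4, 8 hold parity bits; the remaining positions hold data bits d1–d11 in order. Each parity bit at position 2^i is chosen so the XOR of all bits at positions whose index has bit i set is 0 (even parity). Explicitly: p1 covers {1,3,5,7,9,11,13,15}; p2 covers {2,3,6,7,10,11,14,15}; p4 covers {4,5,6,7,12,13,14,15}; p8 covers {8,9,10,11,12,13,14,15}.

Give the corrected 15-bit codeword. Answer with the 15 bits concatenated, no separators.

s1 (pos 1,3,5,7,9,11,13,15): 0⊕0⊕0⊕0⊕1⊕1⊕1⊕1 = 0
s2 (pos 2,3,6,7,10,11,14,15): 0⊕0⊕0⊕0⊕1⊕1⊕1⊕1 = 0
s4 (pos 4,5,6,7,12,13,14,15): 1⊕0⊕0⊕0⊕0⊕1⊕1⊕1 = 0
s8 (pos 8,9,10,11,12,13,14,15): 1⊕1⊕1⊕1⊕0⊕1⊕1⊕1 = 1
Syndrome s8…s1 = 1000 → error at position 8.
Flip position 8: 000100011110111 → 000100001110111

000100001110111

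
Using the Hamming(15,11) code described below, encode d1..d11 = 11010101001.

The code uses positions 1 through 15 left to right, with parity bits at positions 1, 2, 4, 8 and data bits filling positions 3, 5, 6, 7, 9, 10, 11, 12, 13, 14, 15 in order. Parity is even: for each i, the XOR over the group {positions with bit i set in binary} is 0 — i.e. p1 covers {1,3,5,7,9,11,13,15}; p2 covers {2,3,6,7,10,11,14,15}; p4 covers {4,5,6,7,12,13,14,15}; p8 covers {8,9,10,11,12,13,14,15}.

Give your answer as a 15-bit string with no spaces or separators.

Place data at non-parity positions: p1 p2 1 p4 1 0 1 p8 0 1 0 1 0 0 1
p1 (pos 1,3,5,7,9,11,13,15): XOR of data positions = 1⊕1⊕1⊕0⊕0⊕0⊕1 = 0
p2 (pos 2,3,6,7,10,11,14,15): XOR of data positions = 1⊕0⊕1⊕1⊕0⊕0⊕1 = 0
p4 (pos 4,5,6,7,12,13,14,15): XOR of data positions = 1⊕0⊕1⊕1⊕0⊕0⊕1 = 0
p8 (pos 8,9,10,11,12,13,14,15): XOR of data positions = 0⊕1⊕0⊕1⊕0⊕0⊕1 = 1
Codeword: 001010110101001

001010110101001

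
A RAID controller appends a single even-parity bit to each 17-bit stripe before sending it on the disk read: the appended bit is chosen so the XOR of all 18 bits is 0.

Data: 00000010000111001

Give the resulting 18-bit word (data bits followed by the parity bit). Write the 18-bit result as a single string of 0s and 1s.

000000100001110011

XOR of the 17 data bits: 0⊕0⊕0⊕0⊕0⊕0⊕1⊕0⊕0⊕0⊕0⊕1⊕1⊕1⊕0⊕0⊕1 = 1
Parity bit = 1 (so all 18 bits XOR to 0).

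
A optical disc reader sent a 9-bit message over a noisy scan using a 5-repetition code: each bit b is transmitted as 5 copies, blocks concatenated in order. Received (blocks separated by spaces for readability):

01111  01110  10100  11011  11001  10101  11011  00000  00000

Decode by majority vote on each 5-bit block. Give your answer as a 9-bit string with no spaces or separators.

110111100

Block 1 (01111): 4 ones → 1
Block 2 (01110): 3 ones → 1
Block 3 (10100): 2 ones → 0
Block 4 (11011): 4 ones → 1
Block 5 (11001): 3 ones → 1
Block 6 (10101): 3 ones → 1
Block 7 (11011): 4 ones → 1
Block 8 (00000): 0 ones → 0
Block 9 (00000): 0 ones → 0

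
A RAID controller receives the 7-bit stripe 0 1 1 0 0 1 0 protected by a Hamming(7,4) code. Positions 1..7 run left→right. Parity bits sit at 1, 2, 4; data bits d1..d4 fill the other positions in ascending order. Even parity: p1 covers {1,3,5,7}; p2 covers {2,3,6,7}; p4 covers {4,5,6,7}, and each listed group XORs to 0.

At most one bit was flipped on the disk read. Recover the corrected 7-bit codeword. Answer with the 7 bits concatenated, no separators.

0110011

s1 (pos 1,3,5,7): 0⊕1⊕0⊕0 = 1
s2 (pos 2,3,6,7): 1⊕1⊕1⊕0 = 1
s4 (pos 4,5,6,7): 0⊕0⊕1⊕0 = 1
Syndrome s4…s1 = 111 → error at position 7.
Flip position 7: 0110010 → 0110011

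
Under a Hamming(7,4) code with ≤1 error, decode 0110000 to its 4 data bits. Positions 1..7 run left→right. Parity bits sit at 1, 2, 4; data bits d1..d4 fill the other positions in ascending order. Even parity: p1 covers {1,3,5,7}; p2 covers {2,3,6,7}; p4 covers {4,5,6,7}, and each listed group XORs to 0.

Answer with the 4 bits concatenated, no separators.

1000

s1 (pos 1,3,5,7): 0⊕1⊕0⊕0 = 1
s2 (pos 2,3,6,7): 1⊕1⊕0⊕0 = 0
s4 (pos 4,5,6,7): 0⊕0⊕0⊕0 = 0
Syndrome s4…s1 = 001 → error at position 1.
Flip position 1: 0110000 → 1110000
Read data bits from positions 3,5,6,7: 1000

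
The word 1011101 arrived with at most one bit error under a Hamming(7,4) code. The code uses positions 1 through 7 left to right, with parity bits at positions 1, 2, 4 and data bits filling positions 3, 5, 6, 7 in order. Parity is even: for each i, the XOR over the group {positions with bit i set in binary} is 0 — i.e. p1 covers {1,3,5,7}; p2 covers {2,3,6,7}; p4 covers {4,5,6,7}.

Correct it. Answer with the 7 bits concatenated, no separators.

1010101

s1 (pos 1,3,5,7): 1⊕1⊕1⊕1 = 0
s2 (pos 2,3,6,7): 0⊕1⊕0⊕1 = 0
s4 (pos 4,5,6,7): 1⊕1⊕0⊕1 = 1
Syndrome s4…s1 = 100 → error at position 4.
Flip position 4: 1011101 → 1010101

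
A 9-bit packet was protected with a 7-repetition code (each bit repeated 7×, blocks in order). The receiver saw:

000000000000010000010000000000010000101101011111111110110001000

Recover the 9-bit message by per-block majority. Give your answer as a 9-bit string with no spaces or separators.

Block 1 (0000000): 0 ones → 0
Block 2 (0000001): 1 one → 0
Block 3 (0000010): 1 one → 0
Block 4 (0000000): 0 ones → 0
Block 5 (0001000): 1 one → 0
Block 6 (0101101): 4 ones → 1
Block 7 (0111111): 6 ones → 1
Block 8 (1111011): 6 ones → 1
Block 9 (0001000): 1 one → 0

000001110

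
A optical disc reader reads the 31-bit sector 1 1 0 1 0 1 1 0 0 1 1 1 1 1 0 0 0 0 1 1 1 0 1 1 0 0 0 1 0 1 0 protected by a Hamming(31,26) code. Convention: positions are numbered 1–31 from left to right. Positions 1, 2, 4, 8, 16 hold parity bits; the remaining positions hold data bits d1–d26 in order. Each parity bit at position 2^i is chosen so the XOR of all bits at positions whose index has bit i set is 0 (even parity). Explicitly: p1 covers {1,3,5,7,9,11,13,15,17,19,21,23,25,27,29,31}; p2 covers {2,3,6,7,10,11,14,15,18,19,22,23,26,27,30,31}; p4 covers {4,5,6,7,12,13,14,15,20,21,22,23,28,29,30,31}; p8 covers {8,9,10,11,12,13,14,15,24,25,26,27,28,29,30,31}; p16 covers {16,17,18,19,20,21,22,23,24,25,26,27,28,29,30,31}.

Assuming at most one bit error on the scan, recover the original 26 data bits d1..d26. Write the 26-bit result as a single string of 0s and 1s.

s1 (pos 1,3,5,7,9,11,13,15,17,19,21,23,25,27,29,31): 1⊕0⊕0⊕1⊕0⊕1⊕1⊕0⊕0⊕1⊕1⊕1⊕0⊕0⊕0⊕0 = 1
s2 (pos 2,3,6,7,10,11,14,15,18,19,22,23,26,27,30,31): 1⊕0⊕1⊕1⊕1⊕1⊕1⊕0⊕0⊕1⊕0⊕1⊕0⊕0⊕1⊕0 = 1
s4 (pos 4,5,6,7,12,13,14,15,20,21,22,23,28,29,30,31): 1⊕0⊕1⊕1⊕1⊕1⊕1⊕0⊕1⊕1⊕0⊕1⊕1⊕0⊕1⊕0 = 1
s8 (pos 8,9,10,11,12,13,14,15,24,25,26,27,28,29,30,31): 0⊕0⊕1⊕1⊕1⊕1⊕1⊕0⊕1⊕0⊕0⊕0⊕1⊕0⊕1⊕0 = 0
s16 (pos 16,17,18,19,20,21,22,23,24,25,26,27,28,29,30,31): 0⊕0⊕0⊕1⊕1⊕1⊕0⊕1⊕1⊕0⊕0⊕0⊕1⊕0⊕1⊕0 = 1
Syndrome s16…s1 = 10111 → error at position 23.
Flip position 23: 1101011001111100001110110001010 → 1101011001111100001110010001010
Read data bits from positions 3,5,6,7,9,10,11,12,13,14,15,17,18,19,20,21,22,23,24,25,26,27,28,29,30,31: 00110111110001110010001010

00110111110001110010001010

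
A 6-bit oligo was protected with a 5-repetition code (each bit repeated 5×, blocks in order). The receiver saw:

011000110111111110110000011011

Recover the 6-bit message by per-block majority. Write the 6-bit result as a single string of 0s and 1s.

011101

Block 1 (01100): 2 ones → 0
Block 2 (01101): 3 ones → 1
Block 3 (11111): 5 ones → 1
Block 4 (11011): 4 ones → 1
Block 5 (00000): 0 ones → 0
Block 6 (11011): 4 ones → 1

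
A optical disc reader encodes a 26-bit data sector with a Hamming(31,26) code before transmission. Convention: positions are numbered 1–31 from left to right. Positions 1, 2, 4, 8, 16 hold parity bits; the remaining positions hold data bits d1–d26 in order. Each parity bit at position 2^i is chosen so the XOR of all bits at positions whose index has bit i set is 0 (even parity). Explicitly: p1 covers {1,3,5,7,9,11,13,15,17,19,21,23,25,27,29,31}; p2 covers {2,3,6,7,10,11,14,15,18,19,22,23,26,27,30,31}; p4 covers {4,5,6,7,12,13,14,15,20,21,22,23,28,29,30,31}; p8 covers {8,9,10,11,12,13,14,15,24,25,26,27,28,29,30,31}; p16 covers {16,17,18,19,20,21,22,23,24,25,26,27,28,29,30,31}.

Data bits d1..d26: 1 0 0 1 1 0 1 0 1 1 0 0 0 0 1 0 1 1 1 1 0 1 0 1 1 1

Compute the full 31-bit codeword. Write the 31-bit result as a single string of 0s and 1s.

0111001010101101000101111010111

Place data at non-parity positions: p1 p2 1 p4 0 0 1 p8 1 0 1 0 1 1 0 p16 0 0 0 1 0 1 1 1 1 0 1 0 1 1 1
p1 (pos 1,3,5,7,9,11,13,15,17,19,21,23,25,27,29,31): XOR of data positions = 1⊕0⊕1⊕1⊕1⊕1⊕0⊕0⊕0⊕0⊕1⊕1⊕1⊕1⊕1 = 0
p2 (pos 2,3,6,7,10,11,14,15,18,19,22,23,26,27,30,31): XOR of data positions = 1⊕0⊕1⊕0⊕1⊕1⊕0⊕0⊕0⊕1⊕1⊕0⊕1⊕1⊕1 = 1
p4 (pos 4,5,6,7,12,13,14,15,20,21,22,23,28,29,30,31): XOR of data positions = 0⊕0⊕1⊕0⊕1⊕1⊕0⊕1⊕0⊕1⊕1⊕0⊕1⊕1⊕1 = 1
p8 (pos 8,9,10,11,12,13,14,15,24,25,26,27,28,29,30,31): XOR of data positions = 1⊕0⊕1⊕0⊕1⊕1⊕0⊕1⊕1⊕0⊕1⊕0⊕1⊕1⊕1 = 0
p16 (pos 16,17,18,19,20,21,22,23,24,25,26,27,28,29,30,31): XOR of data positions = 0⊕0⊕0⊕1⊕0⊕1⊕1⊕1⊕1⊕0⊕1⊕0⊕1⊕1⊕1 = 1
Codeword: 0111001010101101000101111010111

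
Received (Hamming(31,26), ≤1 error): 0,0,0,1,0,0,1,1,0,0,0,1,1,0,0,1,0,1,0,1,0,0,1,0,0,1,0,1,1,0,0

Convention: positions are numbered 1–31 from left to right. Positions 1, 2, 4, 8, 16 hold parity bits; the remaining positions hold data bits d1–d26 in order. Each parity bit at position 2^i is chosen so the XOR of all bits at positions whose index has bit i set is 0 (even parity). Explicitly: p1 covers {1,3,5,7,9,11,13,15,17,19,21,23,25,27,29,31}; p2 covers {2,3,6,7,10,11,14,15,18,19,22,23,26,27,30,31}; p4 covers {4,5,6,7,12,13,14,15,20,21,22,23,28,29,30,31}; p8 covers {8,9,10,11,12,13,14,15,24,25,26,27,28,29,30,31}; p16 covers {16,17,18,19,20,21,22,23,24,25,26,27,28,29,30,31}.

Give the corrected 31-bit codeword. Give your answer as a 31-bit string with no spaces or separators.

s1 (pos 1,3,5,7,9,11,13,15,17,19,21,23,25,27,29,31): 0⊕0⊕0⊕1⊕0⊕0⊕1⊕0⊕0⊕0⊕0⊕1⊕0⊕0⊕1⊕0 = 0
s2 (pos 2,3,6,7,10,11,14,15,18,19,22,23,26,27,30,31): 0⊕0⊕0⊕1⊕0⊕0⊕0⊕0⊕1⊕0⊕0⊕1⊕1⊕0⊕0⊕0 = 0
s4 (pos 4,5,6,7,12,13,14,15,20,21,22,23,28,29,30,31): 1⊕0⊕0⊕1⊕1⊕1⊕0⊕0⊕1⊕0⊕0⊕1⊕1⊕1⊕0⊕0 = 0
s8 (pos 8,9,10,11,12,13,14,15,24,25,26,27,28,29,30,31): 1⊕0⊕0⊕0⊕1⊕1⊕0⊕0⊕0⊕0⊕1⊕0⊕1⊕1⊕0⊕0 = 0
s16 (pos 16,17,18,19,20,21,22,23,24,25,26,27,28,29,30,31): 1⊕0⊕1⊕0⊕1⊕0⊕0⊕1⊕0⊕0⊕1⊕0⊕1⊕1⊕0⊕0 = 1
Syndrome s16…s1 = 10000 → error at position 16.
Flip position 16: 0001001100011001010100100101100 → 0001001100011000010100100101100

0001001100011000010100100101100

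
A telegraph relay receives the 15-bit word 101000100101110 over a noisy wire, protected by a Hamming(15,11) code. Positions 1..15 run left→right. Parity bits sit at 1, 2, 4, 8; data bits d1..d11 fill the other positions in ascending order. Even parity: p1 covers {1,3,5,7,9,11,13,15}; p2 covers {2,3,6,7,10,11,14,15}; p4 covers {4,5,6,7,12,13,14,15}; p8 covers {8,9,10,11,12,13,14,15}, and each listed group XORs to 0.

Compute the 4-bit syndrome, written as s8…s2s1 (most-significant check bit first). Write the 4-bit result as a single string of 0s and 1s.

s1 (pos 1,3,5,7,9,11,13,15): 1⊕1⊕0⊕1⊕0⊕0⊕1⊕0 = 0
s2 (pos 2,3,6,7,10,11,14,15): 0⊕1⊕0⊕1⊕1⊕0⊕1⊕0 = 0
s4 (pos 4,5,6,7,12,13,14,15): 0⊕0⊕0⊕1⊕1⊕1⊕1⊕0 = 0
s8 (pos 8,9,10,11,12,13,14,15): 0⊕0⊕1⊕0⊕1⊕1⊕1⊕0 = 0
Syndrome s8…s1 = 0000 → no error.

0000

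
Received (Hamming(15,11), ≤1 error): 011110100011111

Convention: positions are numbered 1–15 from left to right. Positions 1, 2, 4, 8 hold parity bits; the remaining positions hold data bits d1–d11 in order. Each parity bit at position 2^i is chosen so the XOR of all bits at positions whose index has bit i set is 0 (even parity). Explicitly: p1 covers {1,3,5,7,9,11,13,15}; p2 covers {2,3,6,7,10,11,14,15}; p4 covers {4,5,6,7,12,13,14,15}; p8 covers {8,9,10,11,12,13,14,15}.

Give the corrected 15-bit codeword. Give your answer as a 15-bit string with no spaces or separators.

s1 (pos 1,3,5,7,9,11,13,15): 0⊕1⊕1⊕1⊕0⊕1⊕1⊕1 = 0
s2 (pos 2,3,6,7,10,11,14,15): 1⊕1⊕0⊕1⊕0⊕1⊕1⊕1 = 0
s4 (pos 4,5,6,7,12,13,14,15): 1⊕1⊕0⊕1⊕1⊕1⊕1⊕1 = 1
s8 (pos 8,9,10,11,12,13,14,15): 0⊕0⊕0⊕1⊕1⊕1⊕1⊕1 = 1
Syndrome s8…s1 = 1100 → error at position 12.
Flip position 12: 011110100011111 → 011110100010111

011110100010111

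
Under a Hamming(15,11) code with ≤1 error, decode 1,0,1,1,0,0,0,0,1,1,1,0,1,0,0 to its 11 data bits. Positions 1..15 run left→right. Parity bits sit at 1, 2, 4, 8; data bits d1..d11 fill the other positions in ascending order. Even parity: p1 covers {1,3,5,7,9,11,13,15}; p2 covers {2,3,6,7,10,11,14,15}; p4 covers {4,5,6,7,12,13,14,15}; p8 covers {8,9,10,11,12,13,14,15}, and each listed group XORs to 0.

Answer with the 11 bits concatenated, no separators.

s1 (pos 1,3,5,7,9,11,13,15): 1⊕1⊕0⊕0⊕1⊕1⊕1⊕0 = 1
s2 (pos 2,3,6,7,10,11,14,15): 0⊕1⊕0⊕0⊕1⊕1⊕0⊕0 = 1
s4 (pos 4,5,6,7,12,13,14,15): 1⊕0⊕0⊕0⊕0⊕1⊕0⊕0 = 0
s8 (pos 8,9,10,11,12,13,14,15): 0⊕1⊕1⊕1⊕0⊕1⊕0⊕0 = 0
Syndrome s8…s1 = 0011 → error at position 3.
Flip position 3: 101100001110100 → 100100001110100
Read data bits from positions 3,5,6,7,9,10,11,12,13,14,15: 00001110100

00001110100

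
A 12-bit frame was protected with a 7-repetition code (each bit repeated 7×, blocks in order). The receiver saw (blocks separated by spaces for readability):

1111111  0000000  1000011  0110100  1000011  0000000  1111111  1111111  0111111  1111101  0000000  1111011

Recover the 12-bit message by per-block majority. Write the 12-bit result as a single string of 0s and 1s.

100000111101

Block 1 (1111111): 7 ones → 1
Block 2 (0000000): 0 ones → 0
Block 3 (1000011): 3 ones → 0
Block 4 (0110100): 3 ones → 0
Block 5 (1000011): 3 ones → 0
Block 6 (0000000): 0 ones → 0
Block 7 (1111111): 7 ones → 1
Block 8 (1111111): 7 ones → 1
Block 9 (0111111): 6 ones → 1
Block 10 (1111101): 6 ones → 1
Block 11 (0000000): 0 ones → 0
Block 12 (1111011): 6 ones → 1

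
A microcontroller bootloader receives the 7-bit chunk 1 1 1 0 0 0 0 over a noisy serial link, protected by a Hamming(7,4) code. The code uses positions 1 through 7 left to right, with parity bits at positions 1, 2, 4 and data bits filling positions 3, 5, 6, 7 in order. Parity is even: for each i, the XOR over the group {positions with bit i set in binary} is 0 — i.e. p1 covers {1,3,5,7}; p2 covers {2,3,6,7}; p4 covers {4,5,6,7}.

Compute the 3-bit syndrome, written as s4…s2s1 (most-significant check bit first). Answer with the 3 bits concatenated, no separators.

s1 (pos 1,3,5,7): 1⊕1⊕0⊕0 = 0
s2 (pos 2,3,6,7): 1⊕1⊕0⊕0 = 0
s4 (pos 4,5,6,7): 0⊕0⊕0⊕0 = 0
Syndrome s4…s1 = 000 → no error.

000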